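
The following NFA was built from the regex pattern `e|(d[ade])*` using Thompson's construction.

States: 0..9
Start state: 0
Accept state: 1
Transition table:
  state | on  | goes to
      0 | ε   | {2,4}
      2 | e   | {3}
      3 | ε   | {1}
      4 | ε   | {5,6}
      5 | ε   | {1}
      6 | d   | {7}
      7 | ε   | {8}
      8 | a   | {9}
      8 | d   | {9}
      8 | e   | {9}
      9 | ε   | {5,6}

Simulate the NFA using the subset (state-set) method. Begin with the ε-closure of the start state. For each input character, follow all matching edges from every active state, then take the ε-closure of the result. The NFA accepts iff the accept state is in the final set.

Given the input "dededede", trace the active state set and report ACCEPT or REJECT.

initial (ε-close {0}): {0,1,2,4,5,6}
'd' @ 1: {7,8}
'e' @ 2: {1,5,6,9}  ✓accept
'd' @ 3: {7,8}
'e' @ 4: {1,5,6,9}  ✓accept
'd' @ 5: {7,8}
'e' @ 6: {1,5,6,9}  ✓accept
'd' @ 7: {7,8}
'e' @ 8: {1,5,6,9}  ✓accept
end set {1,5,6,9} — state 1 in

Answer: ACCEPT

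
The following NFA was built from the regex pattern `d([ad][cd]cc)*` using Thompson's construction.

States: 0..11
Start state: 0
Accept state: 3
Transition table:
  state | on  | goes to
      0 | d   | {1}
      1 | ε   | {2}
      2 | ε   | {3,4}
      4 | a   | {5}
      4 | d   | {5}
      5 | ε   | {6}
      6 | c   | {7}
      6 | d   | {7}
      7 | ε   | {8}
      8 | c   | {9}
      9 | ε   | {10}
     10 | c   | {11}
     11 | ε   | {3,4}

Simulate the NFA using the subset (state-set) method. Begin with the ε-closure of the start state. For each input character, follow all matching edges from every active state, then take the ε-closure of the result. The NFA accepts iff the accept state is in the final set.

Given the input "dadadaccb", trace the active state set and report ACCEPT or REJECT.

S₀ = ε-closure({0}) = {0}
'd' @ 1: {1,2,3,4}  [accepting]
'a' @ 2: {5,6}
'd' @ 3: {7,8}
'a' @ 4: {}  — dead — no transitions
rest 'daccb' ignored (set empty)
final: {}; accept 3 not in set

Answer: REJECT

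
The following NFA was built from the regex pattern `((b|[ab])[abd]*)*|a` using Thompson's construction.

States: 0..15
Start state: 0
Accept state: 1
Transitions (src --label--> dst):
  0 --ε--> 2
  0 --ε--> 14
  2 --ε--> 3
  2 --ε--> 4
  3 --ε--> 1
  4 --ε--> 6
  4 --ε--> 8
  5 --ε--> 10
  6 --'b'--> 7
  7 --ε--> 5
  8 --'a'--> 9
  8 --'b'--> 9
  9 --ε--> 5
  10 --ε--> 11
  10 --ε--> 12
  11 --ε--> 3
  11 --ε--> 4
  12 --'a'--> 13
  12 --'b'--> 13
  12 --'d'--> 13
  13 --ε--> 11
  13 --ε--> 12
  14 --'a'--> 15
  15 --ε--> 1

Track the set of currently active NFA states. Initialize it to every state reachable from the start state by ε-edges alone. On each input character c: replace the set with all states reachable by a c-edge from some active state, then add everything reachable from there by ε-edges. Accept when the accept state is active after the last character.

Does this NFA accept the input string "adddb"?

Answer: ACCEPT

Trace:
S₀ = ε-closure({0}) = {0,1,2,3,4,6,8,14}
'a' @ 1: {1,3,4,5,6,8,9,10,11,12,15}  [accepting]
'd' @ 2: {1,3,4,6,8,11,12,13}  [accepting]
'd' @ 3: {1,3,4,6,8,11,12,13}  [accepting]
'd' @ 4: {1,3,4,6,8,11,12,13}  [accepting]
'b' @ 5: {1,3,4,5,6,7,8,9,10,11,12,13}  [accepting]
end set {1,3,4,5,6,7,8,9,10,11,12,13} — state 1 in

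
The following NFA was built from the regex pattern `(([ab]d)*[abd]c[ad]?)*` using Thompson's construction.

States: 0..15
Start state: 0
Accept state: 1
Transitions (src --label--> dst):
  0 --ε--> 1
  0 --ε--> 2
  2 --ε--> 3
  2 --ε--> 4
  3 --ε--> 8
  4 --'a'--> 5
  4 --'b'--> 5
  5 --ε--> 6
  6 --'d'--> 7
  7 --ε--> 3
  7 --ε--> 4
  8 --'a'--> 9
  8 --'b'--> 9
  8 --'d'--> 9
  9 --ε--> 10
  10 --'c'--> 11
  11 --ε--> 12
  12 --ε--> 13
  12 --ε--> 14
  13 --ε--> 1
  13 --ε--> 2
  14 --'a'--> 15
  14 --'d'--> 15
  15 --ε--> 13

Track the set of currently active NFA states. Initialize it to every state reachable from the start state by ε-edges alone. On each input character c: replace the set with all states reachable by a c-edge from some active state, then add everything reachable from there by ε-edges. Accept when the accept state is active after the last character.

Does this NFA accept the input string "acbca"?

initial (ε-close {0}): {0,1,2,3,4,8}
'a' @ 1: {5,6,9,10}
'c' @ 2: {1,2,3,4,8,11,12,13,14}  (accept∈set)
'b' @ 3: {5,6,9,10}
'c' @ 4: {1,2,3,4,8,11,12,13,14}  (accept∈set)
'a' @ 5: {1,2,3,4,5,6,8,9,10,13,15}  (accept∈set)
end set {1,2,3,4,5,6,8,9,10,13,15} — state 1 in

Answer: ACCEPT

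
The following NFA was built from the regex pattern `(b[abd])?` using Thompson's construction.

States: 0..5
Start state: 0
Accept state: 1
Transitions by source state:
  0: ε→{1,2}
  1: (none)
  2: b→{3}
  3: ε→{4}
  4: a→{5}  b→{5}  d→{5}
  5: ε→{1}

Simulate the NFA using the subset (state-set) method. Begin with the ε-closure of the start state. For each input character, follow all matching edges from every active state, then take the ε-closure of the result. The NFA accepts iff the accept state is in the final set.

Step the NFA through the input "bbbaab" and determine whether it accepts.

Answer: REJECT

Derivation:
S₀ = ε-closure({0}) = {0,1,2}
'b' @ 1: {3,4}
'b' @ 2: {1,5}  ✓accept
'b' @ 3: {}  — dead — no transitions
rest 'aab' ignored (set empty)
after full input: {}  (accept=1 not in)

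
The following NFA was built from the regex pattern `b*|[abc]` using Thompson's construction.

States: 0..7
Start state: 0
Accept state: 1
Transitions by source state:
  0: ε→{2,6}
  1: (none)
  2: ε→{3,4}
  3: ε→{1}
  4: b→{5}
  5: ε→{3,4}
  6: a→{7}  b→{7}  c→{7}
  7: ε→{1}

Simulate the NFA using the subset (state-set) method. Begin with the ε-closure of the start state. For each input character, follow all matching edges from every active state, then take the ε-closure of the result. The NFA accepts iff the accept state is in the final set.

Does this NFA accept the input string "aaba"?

S₀ = ε-closure({0}) = {0,1,2,3,4,6}
'a' @ 1: {1,7}  (accept∈set)
'a' @ 2: {}  — dead — no transitions
rest 'ba' ignored (set empty)
end set {} — state 1 not in

Answer: REJECT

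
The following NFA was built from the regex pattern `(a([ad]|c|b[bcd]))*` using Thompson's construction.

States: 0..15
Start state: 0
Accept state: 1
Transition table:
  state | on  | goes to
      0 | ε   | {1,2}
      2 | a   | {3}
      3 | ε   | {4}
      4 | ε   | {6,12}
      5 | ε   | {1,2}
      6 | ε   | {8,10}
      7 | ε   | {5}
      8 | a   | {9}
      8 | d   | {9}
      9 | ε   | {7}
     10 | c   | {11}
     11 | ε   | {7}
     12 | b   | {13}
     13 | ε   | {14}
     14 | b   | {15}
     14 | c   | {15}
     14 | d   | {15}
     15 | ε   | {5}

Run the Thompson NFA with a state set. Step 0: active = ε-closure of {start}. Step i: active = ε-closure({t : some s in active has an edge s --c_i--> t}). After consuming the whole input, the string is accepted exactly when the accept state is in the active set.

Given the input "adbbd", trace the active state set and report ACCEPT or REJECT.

Answer: REJECT

Steps:
start: ε-closure({0}) = {0,1,2}
'a' @ 1: {3,4,6,8,10,12}
'd' @ 2: {1,2,5,7,9}  (accept∈set)
'b' @ 3: {}  — dead — no transitions
rest 'bd' ignored (set empty)
end set {} — state 1 not in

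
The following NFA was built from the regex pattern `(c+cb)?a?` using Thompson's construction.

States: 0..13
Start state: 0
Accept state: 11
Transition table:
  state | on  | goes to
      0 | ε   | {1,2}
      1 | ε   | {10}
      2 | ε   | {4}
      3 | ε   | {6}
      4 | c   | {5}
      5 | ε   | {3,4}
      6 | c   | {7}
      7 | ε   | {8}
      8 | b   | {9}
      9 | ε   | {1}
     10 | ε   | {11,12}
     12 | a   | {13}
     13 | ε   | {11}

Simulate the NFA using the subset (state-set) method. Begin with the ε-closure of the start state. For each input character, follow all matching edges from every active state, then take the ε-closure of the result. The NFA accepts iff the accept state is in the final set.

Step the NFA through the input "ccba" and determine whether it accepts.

Answer: ACCEPT

Trace:
S₀ = ε-closure({0}) = {0,1,2,4,10,11,12}
'c' @ 1: {3,4,5,6}
'c' @ 2: {3,4,5,6,7,8}
'b' @ 3: {1,9,10,11,12}  [accepting]
'a' @ 4: {11,13}  [accepting]
final: {11,13}; accept 11 in set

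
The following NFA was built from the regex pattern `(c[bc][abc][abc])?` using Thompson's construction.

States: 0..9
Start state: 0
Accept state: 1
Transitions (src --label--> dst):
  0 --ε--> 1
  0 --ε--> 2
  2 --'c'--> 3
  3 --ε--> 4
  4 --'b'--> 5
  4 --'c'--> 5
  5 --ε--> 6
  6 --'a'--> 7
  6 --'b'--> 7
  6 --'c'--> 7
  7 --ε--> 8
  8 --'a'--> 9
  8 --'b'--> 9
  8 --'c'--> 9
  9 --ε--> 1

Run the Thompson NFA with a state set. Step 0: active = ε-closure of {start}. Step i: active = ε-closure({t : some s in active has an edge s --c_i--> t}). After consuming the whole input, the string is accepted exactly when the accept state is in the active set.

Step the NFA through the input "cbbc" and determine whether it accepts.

Answer: ACCEPT

Steps:
start: ε-closure({0}) = {0,1,2}
'c' @ 1: {3,4}
'b' @ 2: {5,6}
'b' @ 3: {7,8}
'c' @ 4: {1,9}  [accepting]
after full input: {1,9}  (accept=1 in)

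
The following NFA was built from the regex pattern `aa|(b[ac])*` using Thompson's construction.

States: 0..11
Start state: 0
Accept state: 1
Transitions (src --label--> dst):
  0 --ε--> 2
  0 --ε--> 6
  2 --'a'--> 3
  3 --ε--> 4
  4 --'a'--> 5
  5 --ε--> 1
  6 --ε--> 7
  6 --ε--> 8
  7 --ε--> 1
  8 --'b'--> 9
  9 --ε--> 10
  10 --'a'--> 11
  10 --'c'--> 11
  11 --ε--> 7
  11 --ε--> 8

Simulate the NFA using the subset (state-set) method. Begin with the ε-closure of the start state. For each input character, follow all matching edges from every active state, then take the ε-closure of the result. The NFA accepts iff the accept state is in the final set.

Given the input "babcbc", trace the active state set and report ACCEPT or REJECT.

Answer: ACCEPT

Derivation:
start: ε-closure({0}) = {0,1,2,6,7,8}
'b' @ 1: {9,10}
'a' @ 2: {1,7,8,11}  ✓accept
'b' @ 3: {9,10}
'c' @ 4: {1,7,8,11}  ✓accept
'b' @ 5: {9,10}
'c' @ 6: {1,7,8,11}  ✓accept
after full input: {1,7,8,11}  (accept=1 in)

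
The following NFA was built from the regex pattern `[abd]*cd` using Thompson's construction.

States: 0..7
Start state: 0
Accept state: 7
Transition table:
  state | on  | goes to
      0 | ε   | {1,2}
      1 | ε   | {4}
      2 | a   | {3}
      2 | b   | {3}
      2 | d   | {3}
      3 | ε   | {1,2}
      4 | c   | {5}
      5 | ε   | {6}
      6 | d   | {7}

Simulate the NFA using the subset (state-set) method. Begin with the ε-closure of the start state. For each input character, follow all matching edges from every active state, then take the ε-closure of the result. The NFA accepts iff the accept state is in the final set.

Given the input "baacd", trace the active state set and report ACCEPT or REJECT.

initial (ε-close {0}): {0,1,2,4}
'b' @ 1: {1,2,3,4}
'a' @ 2: {1,2,3,4}
'a' @ 3: {1,2,3,4}
'c' @ 4: {5,6}
'd' @ 5: {7}  [accepting]
end set {7} — state 7 in

Answer: ACCEPT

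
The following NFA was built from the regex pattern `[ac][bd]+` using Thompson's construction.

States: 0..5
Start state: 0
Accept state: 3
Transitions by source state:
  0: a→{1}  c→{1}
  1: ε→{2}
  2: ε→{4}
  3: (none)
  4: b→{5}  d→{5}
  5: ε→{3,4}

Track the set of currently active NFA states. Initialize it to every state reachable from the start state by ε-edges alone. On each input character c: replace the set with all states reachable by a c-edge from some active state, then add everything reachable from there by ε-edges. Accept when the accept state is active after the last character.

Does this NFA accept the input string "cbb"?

Answer: ACCEPT

Trace:
S₀ = ε-closure({0}) = {0}
'c' @ 1: {1,2,4}
'b' @ 2: {3,4,5}  ✓accept
'b' @ 3: {3,4,5}  ✓accept
final: {3,4,5}; accept 3 in set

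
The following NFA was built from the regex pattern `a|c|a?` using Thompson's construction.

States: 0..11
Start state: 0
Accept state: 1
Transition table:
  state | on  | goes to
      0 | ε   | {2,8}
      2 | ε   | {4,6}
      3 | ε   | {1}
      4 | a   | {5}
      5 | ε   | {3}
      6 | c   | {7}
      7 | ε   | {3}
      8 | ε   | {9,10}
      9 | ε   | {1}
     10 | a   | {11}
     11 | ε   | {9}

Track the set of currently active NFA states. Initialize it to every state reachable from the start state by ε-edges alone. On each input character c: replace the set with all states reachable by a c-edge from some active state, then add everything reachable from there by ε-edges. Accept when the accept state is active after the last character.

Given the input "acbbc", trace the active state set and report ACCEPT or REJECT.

Answer: REJECT

Steps:
S₀ = ε-closure({0}) = {0,1,2,4,6,8,9,10}
'a' @ 1: {1,3,5,9,11}  (accept∈set)
'c' @ 2: {}  — dead — no transitions
rest 'bbc' ignored (set empty)
after full input: {}  (accept=1 not in)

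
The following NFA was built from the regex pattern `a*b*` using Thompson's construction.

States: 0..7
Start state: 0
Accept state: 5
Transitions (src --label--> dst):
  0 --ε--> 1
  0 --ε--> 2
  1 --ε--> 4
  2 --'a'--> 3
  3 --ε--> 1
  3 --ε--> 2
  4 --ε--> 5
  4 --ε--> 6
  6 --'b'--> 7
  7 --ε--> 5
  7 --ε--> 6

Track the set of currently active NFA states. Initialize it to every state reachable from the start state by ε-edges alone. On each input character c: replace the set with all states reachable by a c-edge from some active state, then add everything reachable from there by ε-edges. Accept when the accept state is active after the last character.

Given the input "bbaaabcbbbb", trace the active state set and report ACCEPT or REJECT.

initial (ε-close {0}): {0,1,2,4,5,6}
'b' @ 1: {5,6,7}  [accepting]
'b' @ 2: {5,6,7}  [accepting]
'a' @ 3: {}  — no active states
rest 'aabcbbbb' ignored (set empty)
end set {} — state 5 not in

Answer: REJECT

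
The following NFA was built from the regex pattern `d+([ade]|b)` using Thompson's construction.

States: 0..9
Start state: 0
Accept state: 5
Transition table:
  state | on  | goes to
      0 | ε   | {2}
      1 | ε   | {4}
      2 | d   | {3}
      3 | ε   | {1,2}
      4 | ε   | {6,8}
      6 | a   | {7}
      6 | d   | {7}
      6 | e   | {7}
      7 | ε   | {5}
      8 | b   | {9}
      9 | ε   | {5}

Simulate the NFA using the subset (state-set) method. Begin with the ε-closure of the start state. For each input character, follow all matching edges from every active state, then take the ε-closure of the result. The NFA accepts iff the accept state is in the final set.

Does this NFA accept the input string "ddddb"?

S₀ = ε-closure({0}) = {0,2}
'd' @ 1: {1,2,3,4,6,8}
'd' @ 2: {1,2,3,4,5,6,7,8}  ✓accept
'd' @ 3: {1,2,3,4,5,6,7,8}  ✓accept
'd' @ 4: {1,2,3,4,5,6,7,8}  ✓accept
'b' @ 5: {5,9}  ✓accept
final: {5,9}; accept 5 in set

Answer: ACCEPT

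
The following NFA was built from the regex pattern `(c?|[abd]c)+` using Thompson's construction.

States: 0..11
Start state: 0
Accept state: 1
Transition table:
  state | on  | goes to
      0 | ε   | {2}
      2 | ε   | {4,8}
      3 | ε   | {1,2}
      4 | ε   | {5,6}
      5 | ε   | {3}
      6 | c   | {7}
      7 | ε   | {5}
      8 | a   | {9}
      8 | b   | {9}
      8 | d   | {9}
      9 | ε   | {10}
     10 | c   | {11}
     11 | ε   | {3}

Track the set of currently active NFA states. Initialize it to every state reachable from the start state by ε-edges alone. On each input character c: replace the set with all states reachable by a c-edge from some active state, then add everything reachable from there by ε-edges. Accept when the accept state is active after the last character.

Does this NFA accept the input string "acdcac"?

Answer: ACCEPT

Trace:
initial (ε-close {0}): {0,1,2,3,4,5,6,8}
'a' @ 1: {9,10}
'c' @ 2: {1,2,3,4,5,6,8,11}  ✓accept
'd' @ 3: {9,10}
'c' @ 4: {1,2,3,4,5,6,8,11}  ✓accept
'a' @ 5: {9,10}
'c' @ 6: {1,2,3,4,5,6,8,11}  ✓accept
after full input: {1,2,3,4,5,6,8,11}  (accept=1 in)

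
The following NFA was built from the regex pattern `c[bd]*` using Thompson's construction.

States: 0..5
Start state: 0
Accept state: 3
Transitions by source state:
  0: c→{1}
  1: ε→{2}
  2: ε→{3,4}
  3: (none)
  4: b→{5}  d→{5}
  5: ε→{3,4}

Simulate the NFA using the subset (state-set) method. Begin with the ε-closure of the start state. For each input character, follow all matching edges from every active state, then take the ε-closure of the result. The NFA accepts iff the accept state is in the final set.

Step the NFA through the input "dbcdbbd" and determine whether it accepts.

Answer: REJECT

Trace:
initial (ε-close {0}): {0}
'd' @ 1: {}  — dead — no transitions
rest 'bcdbbd' ignored (set empty)
after full input: {}  (accept=3 not in)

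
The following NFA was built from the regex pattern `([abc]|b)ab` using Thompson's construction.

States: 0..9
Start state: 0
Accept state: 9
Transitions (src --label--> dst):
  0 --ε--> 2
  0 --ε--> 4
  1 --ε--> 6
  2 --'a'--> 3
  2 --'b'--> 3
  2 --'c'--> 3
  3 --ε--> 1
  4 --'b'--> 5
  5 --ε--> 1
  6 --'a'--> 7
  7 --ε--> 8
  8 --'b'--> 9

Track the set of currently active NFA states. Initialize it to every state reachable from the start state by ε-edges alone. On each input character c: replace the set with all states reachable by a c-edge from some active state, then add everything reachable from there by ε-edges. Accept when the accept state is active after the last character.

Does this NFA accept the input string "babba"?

initial (ε-close {0}): {0,2,4}
'b' @ 1: {1,3,5,6}
'a' @ 2: {7,8}
'b' @ 3: {9}  ✓accept
'b' @ 4: {}  — dead — no transitions
rest 'a' ignored (set empty)
after full input: {}  (accept=9 not in)

Answer: REJECT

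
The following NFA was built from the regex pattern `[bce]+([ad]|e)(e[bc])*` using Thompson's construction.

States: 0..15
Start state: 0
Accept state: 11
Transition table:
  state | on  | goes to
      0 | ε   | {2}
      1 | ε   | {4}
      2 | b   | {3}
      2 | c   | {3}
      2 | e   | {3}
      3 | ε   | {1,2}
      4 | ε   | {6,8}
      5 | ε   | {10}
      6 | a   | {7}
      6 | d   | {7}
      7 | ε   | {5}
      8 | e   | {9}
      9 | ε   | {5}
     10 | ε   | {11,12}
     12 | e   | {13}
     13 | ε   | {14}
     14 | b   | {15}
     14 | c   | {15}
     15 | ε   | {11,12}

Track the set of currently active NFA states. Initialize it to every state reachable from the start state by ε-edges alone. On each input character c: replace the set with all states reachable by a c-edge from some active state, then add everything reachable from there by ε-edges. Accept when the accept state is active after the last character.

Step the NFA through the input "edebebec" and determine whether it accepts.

start: ε-closure({0}) = {0,2}
'e' @ 1: {1,2,3,4,6,8}
'd' @ 2: {5,7,10,11,12}  ✓accept
'e' @ 3: {13,14}
'b' @ 4: {11,12,15}  ✓accept
'e' @ 5: {13,14}
'b' @ 6: {11,12,15}  ✓accept
'e' @ 7: {13,14}
'c' @ 8: {11,12,15}  ✓accept
final: {11,12,15}; accept 11 in set

Answer: ACCEPT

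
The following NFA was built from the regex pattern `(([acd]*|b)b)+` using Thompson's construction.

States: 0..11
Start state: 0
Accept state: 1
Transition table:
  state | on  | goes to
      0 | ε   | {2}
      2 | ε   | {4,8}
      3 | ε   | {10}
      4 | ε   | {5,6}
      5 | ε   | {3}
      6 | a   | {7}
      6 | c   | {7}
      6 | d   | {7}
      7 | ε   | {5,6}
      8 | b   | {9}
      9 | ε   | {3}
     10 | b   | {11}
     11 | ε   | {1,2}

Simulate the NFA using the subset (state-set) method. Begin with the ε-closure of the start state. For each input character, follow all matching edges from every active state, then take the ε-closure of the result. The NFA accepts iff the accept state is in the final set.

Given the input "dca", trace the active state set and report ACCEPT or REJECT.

Answer: REJECT

Derivation:
S₀ = ε-closure({0}) = {0,2,3,4,5,6,8,10}
'd' @ 1: {3,5,6,7,10}
'c' @ 2: {3,5,6,7,10}
'a' @ 3: {3,5,6,7,10}
final: {3,5,6,7,10}; accept 1 not in set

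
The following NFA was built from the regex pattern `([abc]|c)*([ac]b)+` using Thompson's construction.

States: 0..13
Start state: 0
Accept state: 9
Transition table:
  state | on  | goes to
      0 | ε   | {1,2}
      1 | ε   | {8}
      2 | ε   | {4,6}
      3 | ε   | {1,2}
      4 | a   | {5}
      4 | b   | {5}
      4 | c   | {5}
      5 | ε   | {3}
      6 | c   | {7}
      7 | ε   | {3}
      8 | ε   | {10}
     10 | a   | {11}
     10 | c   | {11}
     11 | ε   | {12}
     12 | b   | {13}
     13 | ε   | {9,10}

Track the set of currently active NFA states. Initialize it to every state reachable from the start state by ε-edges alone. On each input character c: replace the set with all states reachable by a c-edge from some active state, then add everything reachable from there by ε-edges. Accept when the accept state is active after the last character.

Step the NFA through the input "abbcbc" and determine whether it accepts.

Answer: REJECT

Derivation:
S₀ = ε-closure({0}) = {0,1,2,4,6,8,10}
'a' @ 1: {1,2,3,4,5,6,8,10,11,12}
'b' @ 2: {1,2,3,4,5,6,8,9,10,13}  [accepting]
'b' @ 3: {1,2,3,4,5,6,8,10}
'c' @ 4: {1,2,3,4,5,6,7,8,10,11,12}
'b' @ 5: {1,2,3,4,5,6,8,9,10,13}  [accepting]
'c' @ 6: {1,2,3,4,5,6,7,8,10,11,12}
after full input: {1,2,3,4,5,6,7,8,10,11,12}  (accept=9 not in)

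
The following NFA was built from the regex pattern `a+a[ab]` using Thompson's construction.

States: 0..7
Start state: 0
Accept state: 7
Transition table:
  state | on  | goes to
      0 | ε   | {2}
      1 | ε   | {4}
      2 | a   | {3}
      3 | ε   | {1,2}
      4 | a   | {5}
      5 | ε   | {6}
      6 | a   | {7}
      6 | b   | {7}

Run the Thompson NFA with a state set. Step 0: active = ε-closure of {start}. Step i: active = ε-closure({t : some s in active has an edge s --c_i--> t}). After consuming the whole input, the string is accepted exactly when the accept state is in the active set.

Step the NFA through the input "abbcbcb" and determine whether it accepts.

start: ε-closure({0}) = {0,2}
'a' @ 1: {1,2,3,4}
'b' @ 2: {}  — state set empty
rest 'bcbcb' ignored (set empty)
after full input: {}  (accept=7 not in)

Answer: REJECT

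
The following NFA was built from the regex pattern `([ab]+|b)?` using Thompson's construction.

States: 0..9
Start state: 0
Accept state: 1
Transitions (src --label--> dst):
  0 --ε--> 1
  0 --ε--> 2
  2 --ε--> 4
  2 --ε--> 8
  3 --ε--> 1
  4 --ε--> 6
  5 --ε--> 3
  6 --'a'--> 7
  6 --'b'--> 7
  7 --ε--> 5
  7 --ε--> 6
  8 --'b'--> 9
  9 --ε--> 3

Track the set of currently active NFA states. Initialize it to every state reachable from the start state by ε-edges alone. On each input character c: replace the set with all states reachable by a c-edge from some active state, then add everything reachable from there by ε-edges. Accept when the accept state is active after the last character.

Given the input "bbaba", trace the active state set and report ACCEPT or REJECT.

start: ε-closure({0}) = {0,1,2,4,6,8}
'b' @ 1: {1,3,5,6,7,9}  [accepting]
'b' @ 2: {1,3,5,6,7}  [accepting]
'a' @ 3: {1,3,5,6,7}  [accepting]
'b' @ 4: {1,3,5,6,7}  [accepting]
'a' @ 5: {1,3,5,6,7}  [accepting]
end set {1,3,5,6,7} — state 1 in

Answer: ACCEPT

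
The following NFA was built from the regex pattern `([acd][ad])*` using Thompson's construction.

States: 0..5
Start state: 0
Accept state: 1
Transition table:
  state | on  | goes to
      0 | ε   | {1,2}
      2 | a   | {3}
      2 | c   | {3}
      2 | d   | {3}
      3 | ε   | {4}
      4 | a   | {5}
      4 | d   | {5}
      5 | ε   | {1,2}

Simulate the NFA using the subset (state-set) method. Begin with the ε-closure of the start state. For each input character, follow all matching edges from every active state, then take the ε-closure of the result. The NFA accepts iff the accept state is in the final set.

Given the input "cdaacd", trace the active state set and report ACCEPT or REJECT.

start: ε-closure({0}) = {0,1,2}
'c' @ 1: {3,4}
'd' @ 2: {1,2,5}  ✓accept
'a' @ 3: {3,4}
'a' @ 4: {1,2,5}  ✓accept
'c' @ 5: {3,4}
'd' @ 6: {1,2,5}  ✓accept
final: {1,2,5}; accept 1 in set

Answer: ACCEPT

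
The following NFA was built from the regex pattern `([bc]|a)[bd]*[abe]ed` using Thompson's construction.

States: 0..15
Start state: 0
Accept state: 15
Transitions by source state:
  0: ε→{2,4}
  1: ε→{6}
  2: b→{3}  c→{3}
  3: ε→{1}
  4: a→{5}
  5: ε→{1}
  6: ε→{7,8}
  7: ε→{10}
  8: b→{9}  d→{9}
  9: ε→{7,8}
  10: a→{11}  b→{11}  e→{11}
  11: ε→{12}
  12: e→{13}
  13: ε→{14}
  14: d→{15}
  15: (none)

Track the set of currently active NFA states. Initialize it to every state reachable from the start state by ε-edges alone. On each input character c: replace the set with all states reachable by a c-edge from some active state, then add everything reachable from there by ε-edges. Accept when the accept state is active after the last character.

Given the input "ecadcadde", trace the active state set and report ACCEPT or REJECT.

S₀ = ε-closure({0}) = {0,2,4}
'e' @ 1: {}  — no active states
rest 'cadcadde' ignored (set empty)
final: {}; accept 15 not in set

Answer: REJECT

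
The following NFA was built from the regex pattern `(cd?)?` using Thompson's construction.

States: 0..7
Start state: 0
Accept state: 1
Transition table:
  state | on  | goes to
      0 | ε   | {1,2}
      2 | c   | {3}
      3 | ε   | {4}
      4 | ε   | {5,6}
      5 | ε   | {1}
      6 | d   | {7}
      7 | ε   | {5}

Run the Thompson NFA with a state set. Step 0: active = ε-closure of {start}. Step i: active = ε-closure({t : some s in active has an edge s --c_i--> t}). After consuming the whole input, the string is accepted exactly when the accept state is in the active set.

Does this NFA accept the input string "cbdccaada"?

Answer: REJECT

Steps:
initial (ε-close {0}): {0,1,2}
'c' @ 1: {1,3,4,5,6}  (accept∈set)
'b' @ 2: {}  — no active states
rest 'dccaada' ignored (set empty)
after full input: {}  (accept=1 not in)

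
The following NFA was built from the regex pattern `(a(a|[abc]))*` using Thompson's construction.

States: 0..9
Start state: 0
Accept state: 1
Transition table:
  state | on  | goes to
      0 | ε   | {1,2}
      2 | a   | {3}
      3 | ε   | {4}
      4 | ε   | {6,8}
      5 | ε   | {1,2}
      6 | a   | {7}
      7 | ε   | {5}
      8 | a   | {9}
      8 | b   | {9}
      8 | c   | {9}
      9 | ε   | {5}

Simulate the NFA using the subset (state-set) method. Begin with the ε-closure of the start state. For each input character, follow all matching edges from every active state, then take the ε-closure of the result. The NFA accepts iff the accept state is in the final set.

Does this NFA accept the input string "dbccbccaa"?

Answer: REJECT

Derivation:
S₀ = ε-closure({0}) = {0,1,2}
'd' @ 1: {}  — state set empty
rest 'bccbccaa' ignored (set empty)
after full input: {}  (accept=1 not in)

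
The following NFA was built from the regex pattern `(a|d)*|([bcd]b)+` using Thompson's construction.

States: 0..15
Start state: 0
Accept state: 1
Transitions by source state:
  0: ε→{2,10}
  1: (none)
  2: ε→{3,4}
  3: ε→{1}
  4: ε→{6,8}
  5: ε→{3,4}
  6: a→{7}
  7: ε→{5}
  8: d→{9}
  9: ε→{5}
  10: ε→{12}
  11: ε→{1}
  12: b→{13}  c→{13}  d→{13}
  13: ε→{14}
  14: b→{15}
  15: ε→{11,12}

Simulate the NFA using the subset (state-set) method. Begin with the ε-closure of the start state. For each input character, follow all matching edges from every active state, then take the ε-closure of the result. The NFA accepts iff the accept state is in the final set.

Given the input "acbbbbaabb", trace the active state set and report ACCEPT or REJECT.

initial (ε-close {0}): {0,1,2,3,4,6,8,10,12}
'a' @ 1: {1,3,4,5,6,7,8}  (accept∈set)
'c' @ 2: {}  — state set empty
rest 'bbbbaabb' ignored (set empty)
end set {} — state 1 not in

Answer: REJECT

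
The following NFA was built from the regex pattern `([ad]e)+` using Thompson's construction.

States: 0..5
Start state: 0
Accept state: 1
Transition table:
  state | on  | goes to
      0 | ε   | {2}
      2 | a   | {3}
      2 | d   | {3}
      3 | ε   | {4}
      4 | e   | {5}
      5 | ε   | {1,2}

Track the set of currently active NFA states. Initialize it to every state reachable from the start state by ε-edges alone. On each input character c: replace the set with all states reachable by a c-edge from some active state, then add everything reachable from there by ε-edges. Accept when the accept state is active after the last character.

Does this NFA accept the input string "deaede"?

Answer: ACCEPT

Trace:
initial (ε-close {0}): {0,2}
'd' @ 1: {3,4}
'e' @ 2: {1,2,5}  (accept∈set)
'a' @ 3: {3,4}
'e' @ 4: {1,2,5}  (accept∈set)
'd' @ 5: {3,4}
'e' @ 6: {1,2,5}  (accept∈set)
end set {1,2,5} — state 1 in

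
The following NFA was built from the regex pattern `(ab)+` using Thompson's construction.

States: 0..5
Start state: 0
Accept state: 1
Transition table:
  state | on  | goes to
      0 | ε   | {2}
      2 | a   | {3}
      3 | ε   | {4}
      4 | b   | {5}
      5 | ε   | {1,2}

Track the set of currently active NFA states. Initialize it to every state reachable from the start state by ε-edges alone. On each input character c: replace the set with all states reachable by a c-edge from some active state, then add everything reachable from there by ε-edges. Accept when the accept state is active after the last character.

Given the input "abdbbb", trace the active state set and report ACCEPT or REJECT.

initial (ε-close {0}): {0,2}
'a' @ 1: {3,4}
'b' @ 2: {1,2,5}  (accept∈set)
'd' @ 3: {}  — no active states
rest 'bbb' ignored (set empty)
final: {}; accept 1 not in set

Answer: REJECT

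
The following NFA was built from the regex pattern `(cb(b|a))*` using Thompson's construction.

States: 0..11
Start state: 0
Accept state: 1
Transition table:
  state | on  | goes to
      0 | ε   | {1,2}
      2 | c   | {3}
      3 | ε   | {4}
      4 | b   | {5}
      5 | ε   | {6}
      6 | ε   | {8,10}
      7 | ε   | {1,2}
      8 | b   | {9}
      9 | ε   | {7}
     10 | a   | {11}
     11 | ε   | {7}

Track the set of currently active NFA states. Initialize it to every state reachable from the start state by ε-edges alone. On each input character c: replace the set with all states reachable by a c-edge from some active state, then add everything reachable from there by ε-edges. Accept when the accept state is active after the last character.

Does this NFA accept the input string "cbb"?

start: ε-closure({0}) = {0,1,2}
'c' @ 1: {3,4}
'b' @ 2: {5,6,8,10}
'b' @ 3: {1,2,7,9}  ✓accept
final: {1,2,7,9}; accept 1 in set

Answer: ACCEPT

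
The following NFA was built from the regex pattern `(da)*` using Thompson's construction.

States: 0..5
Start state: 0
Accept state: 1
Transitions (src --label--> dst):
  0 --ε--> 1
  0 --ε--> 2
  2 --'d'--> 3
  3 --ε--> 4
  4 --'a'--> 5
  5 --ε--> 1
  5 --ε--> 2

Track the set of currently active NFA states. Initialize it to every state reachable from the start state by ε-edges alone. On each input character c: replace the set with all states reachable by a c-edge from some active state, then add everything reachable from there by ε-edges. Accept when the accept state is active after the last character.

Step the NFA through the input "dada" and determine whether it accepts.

Answer: ACCEPT

Trace:
initial (ε-close {0}): {0,1,2}
'd' @ 1: {3,4}
'a' @ 2: {1,2,5}  (accept∈set)
'd' @ 3: {3,4}
'a' @ 4: {1,2,5}  (accept∈set)
after full input: {1,2,5}  (accept=1 in)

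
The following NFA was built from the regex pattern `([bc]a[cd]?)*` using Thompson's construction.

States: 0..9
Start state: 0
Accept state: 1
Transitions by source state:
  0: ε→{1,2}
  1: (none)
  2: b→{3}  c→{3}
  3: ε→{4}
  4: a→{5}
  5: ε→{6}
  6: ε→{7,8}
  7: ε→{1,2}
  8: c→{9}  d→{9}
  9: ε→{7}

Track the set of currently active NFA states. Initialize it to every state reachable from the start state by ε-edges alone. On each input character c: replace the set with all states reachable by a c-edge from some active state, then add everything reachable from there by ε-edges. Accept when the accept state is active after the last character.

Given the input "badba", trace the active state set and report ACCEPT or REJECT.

initial (ε-close {0}): {0,1,2}
'b' @ 1: {3,4}
'a' @ 2: {1,2,5,6,7,8}  [accepting]
'd' @ 3: {1,2,7,9}  [accepting]
'b' @ 4: {3,4}
'a' @ 5: {1,2,5,6,7,8}  [accepting]
after full input: {1,2,5,6,7,8}  (accept=1 in)

Answer: ACCEPT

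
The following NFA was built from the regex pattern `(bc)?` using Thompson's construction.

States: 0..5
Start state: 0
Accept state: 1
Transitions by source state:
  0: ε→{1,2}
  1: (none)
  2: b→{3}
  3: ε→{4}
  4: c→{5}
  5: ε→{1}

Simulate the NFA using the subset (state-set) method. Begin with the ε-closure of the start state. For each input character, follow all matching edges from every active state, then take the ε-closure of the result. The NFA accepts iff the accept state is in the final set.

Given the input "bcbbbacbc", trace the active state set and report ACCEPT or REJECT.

Answer: REJECT

Steps:
start: ε-closure({0}) = {0,1,2}
'b' @ 1: {3,4}
'c' @ 2: {1,5}  ✓accept
'b' @ 3: {}  — no active states
rest 'bbacbc' ignored (set empty)
after full input: {}  (accept=1 not in)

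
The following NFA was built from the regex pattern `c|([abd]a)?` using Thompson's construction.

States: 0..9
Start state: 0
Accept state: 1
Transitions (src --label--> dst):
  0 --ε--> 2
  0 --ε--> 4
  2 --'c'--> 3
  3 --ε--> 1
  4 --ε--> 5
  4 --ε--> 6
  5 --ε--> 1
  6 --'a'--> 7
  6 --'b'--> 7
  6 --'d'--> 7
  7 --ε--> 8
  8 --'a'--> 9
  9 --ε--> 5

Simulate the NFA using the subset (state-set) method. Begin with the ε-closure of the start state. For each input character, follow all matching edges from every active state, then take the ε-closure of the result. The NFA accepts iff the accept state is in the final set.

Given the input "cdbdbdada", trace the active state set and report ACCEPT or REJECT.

start: ε-closure({0}) = {0,1,2,4,5,6}
'c' @ 1: {1,3}  ✓accept
'd' @ 2: {}  — no active states
rest 'bdbdada' ignored (set empty)
end set {} — state 1 not in

Answer: REJECT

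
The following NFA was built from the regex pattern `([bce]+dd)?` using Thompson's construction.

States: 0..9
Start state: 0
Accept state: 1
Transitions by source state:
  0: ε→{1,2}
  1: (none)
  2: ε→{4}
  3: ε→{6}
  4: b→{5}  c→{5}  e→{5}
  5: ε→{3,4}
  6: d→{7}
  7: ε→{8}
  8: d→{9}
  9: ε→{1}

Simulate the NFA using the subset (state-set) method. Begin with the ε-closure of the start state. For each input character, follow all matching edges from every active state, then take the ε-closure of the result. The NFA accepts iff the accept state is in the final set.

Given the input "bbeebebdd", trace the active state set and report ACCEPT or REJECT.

S₀ = ε-closure({0}) = {0,1,2,4}
'b' @ 1: {3,4,5,6}
'b' @ 2: {3,4,5,6}
'e' @ 3: {3,4,5,6}
'e' @ 4: {3,4,5,6}
'b' @ 5: {3,4,5,6}
'e' @ 6: {3,4,5,6}
'b' @ 7: {3,4,5,6}
'd' @ 8: {7,8}
'd' @ 9: {1,9}  [accepting]
final: {1,9}; accept 1 in set

Answer: ACCEPT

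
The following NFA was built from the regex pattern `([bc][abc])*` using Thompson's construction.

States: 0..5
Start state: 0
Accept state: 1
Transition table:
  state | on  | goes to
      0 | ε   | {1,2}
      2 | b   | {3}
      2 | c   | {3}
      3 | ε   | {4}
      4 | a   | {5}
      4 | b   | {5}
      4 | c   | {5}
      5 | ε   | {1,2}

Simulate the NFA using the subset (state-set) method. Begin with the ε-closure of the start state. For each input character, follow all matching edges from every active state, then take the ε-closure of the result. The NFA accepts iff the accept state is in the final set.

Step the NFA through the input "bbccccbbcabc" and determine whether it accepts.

Answer: ACCEPT

Steps:
start: ε-closure({0}) = {0,1,2}
'b' @ 1: {3,4}
'b' @ 2: {1,2,5}  [accepting]
'c' @ 3: {3,4}
'c' @ 4: {1,2,5}  [accepting]
'c' @ 5: {3,4}
'c' @ 6: {1,2,5}  [accepting]
'b' @ 7: {3,4}
'b' @ 8: {1,2,5}  [accepting]
'c' @ 9: {3,4}
'a' @ 10: {1,2,5}  [accepting]
'b' @ 11: {3,4}
'c' @ 12: {1,2,5}  [accepting]
end set {1,2,5} — state 1 in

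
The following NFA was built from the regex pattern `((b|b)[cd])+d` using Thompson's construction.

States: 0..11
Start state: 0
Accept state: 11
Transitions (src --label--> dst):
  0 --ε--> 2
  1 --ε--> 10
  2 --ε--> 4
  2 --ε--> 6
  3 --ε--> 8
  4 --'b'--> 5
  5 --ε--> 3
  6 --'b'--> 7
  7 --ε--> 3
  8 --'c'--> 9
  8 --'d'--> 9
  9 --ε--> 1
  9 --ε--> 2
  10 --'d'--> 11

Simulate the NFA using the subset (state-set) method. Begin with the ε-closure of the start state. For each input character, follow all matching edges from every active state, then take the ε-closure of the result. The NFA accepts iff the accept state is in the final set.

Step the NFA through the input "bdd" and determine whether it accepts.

Answer: ACCEPT

Trace:
start: ε-closure({0}) = {0,2,4,6}
'b' @ 1: {3,5,7,8}
'd' @ 2: {1,2,4,6,9,10}
'd' @ 3: {11}  [accepting]
end set {11} — state 11 in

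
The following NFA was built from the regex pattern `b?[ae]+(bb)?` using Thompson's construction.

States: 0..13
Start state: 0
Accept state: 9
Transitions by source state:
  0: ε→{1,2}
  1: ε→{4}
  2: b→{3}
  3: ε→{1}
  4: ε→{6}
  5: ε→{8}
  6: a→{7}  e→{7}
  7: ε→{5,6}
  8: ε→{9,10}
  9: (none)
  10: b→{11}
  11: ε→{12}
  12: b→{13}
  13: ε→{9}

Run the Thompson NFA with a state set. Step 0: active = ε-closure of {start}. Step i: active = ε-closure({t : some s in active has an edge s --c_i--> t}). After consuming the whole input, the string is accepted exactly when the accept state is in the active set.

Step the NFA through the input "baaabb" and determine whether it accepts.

S₀ = ε-closure({0}) = {0,1,2,4,6}
'b' @ 1: {1,3,4,6}
'a' @ 2: {5,6,7,8,9,10}  (accept∈set)
'a' @ 3: {5,6,7,8,9,10}  (accept∈set)
'a' @ 4: {5,6,7,8,9,10}  (accept∈set)
'b' @ 5: {11,12}
'b' @ 6: {9,13}  (accept∈set)
after full input: {9,13}  (accept=9 in)

Answer: ACCEPT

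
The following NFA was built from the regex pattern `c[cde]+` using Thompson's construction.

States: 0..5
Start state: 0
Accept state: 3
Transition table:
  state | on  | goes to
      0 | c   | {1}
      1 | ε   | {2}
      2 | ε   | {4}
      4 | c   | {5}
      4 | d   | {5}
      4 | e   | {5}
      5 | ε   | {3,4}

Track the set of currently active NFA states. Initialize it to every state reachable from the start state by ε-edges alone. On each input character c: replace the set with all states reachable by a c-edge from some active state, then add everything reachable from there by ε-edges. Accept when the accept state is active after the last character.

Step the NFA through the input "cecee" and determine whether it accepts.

start: ε-closure({0}) = {0}
'c' @ 1: {1,2,4}
'e' @ 2: {3,4,5}  [accepting]
'c' @ 3: {3,4,5}  [accepting]
'e' @ 4: {3,4,5}  [accepting]
'e' @ 5: {3,4,5}  [accepting]
end set {3,4,5} — state 3 in

Answer: ACCEPT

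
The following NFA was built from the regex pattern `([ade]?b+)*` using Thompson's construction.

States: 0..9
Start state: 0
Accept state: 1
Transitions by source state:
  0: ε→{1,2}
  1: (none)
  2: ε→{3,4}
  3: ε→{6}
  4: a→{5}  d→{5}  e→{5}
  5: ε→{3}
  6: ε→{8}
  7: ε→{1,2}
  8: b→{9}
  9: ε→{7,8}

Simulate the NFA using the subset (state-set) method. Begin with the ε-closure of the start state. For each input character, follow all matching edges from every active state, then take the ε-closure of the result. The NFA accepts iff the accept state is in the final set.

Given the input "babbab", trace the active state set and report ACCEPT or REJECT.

Answer: ACCEPT

Steps:
start: ε-closure({0}) = {0,1,2,3,4,6,8}
'b' @ 1: {1,2,3,4,6,7,8,9}  (accept∈set)
'a' @ 2: {3,5,6,8}
'b' @ 3: {1,2,3,4,6,7,8,9}  (accept∈set)
'b' @ 4: {1,2,3,4,6,7,8,9}  (accept∈set)
'a' @ 5: {3,5,6,8}
'b' @ 6: {1,2,3,4,6,7,8,9}  (accept∈set)
after full input: {1,2,3,4,6,7,8,9}  (accept=1 in)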